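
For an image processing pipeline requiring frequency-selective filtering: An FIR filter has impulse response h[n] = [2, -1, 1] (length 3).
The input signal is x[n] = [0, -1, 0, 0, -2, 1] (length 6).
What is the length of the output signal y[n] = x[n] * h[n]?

For linear convolution, the output length is:
len(y) = len(x) + len(h) - 1 = 6 + 3 - 1 = 8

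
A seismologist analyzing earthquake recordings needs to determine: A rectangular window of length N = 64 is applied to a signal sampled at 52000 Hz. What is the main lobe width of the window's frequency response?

For a rectangular window of length N,
the main lobe width in frequency is 2*f_s/N.
= 2*52000/64 = 1625 Hz
This determines the minimum frequency separation for resolving two sinusoids.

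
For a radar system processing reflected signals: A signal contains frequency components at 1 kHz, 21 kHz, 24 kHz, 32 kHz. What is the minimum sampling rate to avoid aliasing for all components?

The highest frequency component is f_max = 32 kHz.
Nyquist rate = 2 * f_max = 2 * 32 kHz = 64 kHz.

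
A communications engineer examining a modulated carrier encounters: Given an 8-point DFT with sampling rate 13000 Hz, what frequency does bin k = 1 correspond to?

The frequency of DFT bin k is: f_k = k * f_s / N
f_1 = 1 * 13000 / 8 = 1625 Hz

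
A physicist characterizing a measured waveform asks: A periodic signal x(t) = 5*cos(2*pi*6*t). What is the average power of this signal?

Average power of A*cos(wt) is A^2/2.
P = 5^2 / 2 = 25/2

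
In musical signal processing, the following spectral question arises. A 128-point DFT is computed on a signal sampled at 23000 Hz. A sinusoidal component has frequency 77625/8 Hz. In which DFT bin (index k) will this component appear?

DFT frequency resolution = f_s/N = 23000/128 = 2875/16 Hz
Bin index k = f_signal / resolution = 77625/8 / 2875/16 = 54
The signal frequency 77625/8 Hz falls in DFT bin k = 54.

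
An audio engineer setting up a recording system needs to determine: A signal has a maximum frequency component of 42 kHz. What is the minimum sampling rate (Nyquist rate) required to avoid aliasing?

By the Nyquist-Shannon sampling theorem,
the minimum sampling rate (Nyquist rate) must be at least 2 * f_max.
Nyquist rate = 2 * 42 kHz = 84 kHz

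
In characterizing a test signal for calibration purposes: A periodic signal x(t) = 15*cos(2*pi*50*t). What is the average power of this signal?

Average power of A*cos(wt) is A^2/2.
P = 15^2 / 2 = 225/2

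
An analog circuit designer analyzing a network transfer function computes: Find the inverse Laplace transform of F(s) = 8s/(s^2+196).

Standard pair: s/(s^2+w^2) <-> cos(wt)*u(t)
With k=8, w=14: f(t) = 8*cos(14t)*u(t)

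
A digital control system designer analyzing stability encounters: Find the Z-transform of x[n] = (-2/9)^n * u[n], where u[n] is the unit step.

The Z-transform of a^n * u[n] is z/(z-a) for |z| > |a|.
Here a = -2/9, so X(z) = z/(z - (-2/9)) = 9z/(9z + 2)
ROC: |z| > 2/9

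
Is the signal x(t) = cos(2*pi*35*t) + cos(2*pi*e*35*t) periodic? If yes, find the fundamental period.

f1 = 35 Hz, f2 = 35*e Hz
Ratio f2/f1 = e, which is irrational.
Since the frequency ratio is irrational, no common period exists.
The signal is not periodic.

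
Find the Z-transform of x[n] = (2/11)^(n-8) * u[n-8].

Time-shifting property: if X(z) = Z{x[n]}, then Z{x[n-d]} = z^(-d) * X(z)
X(z) = z/(z - 2/11) for x[n] = (2/11)^n * u[n]
Z{x[n-8]} = z^(-8) * z/(z - 2/11) = z^(-7)/(z - 2/11)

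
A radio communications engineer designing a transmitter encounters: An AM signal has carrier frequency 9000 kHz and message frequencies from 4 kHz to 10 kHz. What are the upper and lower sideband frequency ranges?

Upper sideband (USB) = fc + [fm_low, fm_high] = 9000 + [4, 10] = [9004, 9010] kHz
Lower sideband (LSB) = fc - [fm_high, fm_low] = 9000 - [10, 4] = [8990, 8996] kHz
Total occupied spectrum: 8990 kHz to 9010 kHz (plus carrier at 9000 kHz)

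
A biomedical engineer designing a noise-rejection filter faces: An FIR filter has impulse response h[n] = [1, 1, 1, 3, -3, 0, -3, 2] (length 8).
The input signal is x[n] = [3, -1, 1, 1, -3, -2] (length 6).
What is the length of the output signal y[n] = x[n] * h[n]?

For linear convolution, the output length is:
len(y) = len(x) + len(h) - 1 = 6 + 8 - 1 = 13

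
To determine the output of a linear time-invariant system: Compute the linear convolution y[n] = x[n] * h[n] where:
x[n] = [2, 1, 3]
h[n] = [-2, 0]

y[n] = sum_k x[k]*h[n-k]. Output length = len(x) + len(h) - 1 = 3 + 2 - 1 = 4.
y[0] = 2*-2 = -4
y[1] = 1*-2 + 2*0 = -2
y[2] = 3*-2 + 1*0 = -6
y[3] = 3*0 = 0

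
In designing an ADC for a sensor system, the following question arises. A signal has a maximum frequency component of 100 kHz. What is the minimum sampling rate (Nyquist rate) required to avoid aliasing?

By the Nyquist-Shannon sampling theorem,
the minimum sampling rate (Nyquist rate) must be at least 2 * f_max.
Nyquist rate = 2 * 100 kHz = 200 kHz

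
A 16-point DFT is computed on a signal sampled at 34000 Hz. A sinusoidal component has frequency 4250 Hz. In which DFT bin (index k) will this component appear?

DFT frequency resolution = f_s/N = 34000/16 = 2125 Hz
Bin index k = f_signal / resolution = 4250 / 2125 = 2
The signal frequency 4250 Hz falls in DFT bin k = 2.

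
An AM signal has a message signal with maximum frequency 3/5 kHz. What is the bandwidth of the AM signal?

In AM (double-sideband), the bandwidth is twice the message frequency.
BW = 2 * f_m = 2 * 3/5 kHz = 6/5 kHz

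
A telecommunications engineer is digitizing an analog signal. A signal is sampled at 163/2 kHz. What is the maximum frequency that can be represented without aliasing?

The maximum frequency that can be represented without aliasing
is the Nyquist frequency: f_max = f_s / 2 = 163/2 kHz / 2 = 163/4 kHz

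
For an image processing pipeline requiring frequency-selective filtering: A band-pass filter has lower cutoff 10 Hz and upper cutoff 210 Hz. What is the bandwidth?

Bandwidth = f_high - f_low
= 210 Hz - 10 Hz = 200 Hz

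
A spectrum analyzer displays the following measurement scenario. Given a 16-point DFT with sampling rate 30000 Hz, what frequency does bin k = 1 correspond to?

The frequency of DFT bin k is: f_k = k * f_s / N
f_1 = 1 * 30000 / 16 = 1875 Hz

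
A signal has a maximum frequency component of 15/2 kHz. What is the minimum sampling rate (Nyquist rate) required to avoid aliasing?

By the Nyquist-Shannon sampling theorem,
the minimum sampling rate (Nyquist rate) must be at least 2 * f_max.
Nyquist rate = 2 * 15/2 kHz = 15 kHz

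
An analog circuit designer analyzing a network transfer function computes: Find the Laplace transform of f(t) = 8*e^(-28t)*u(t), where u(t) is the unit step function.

Standard Laplace transform pair:
e^(-at)*u(t) <-> 1/(s+a)
With a = 28: L{8*e^(-28t)*u(t)} = 8/(s+28), ROC: Re(s) > -28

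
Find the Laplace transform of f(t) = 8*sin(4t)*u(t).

Standard pair: sin(wt)*u(t) <-> w/(s^2+w^2)
With w = 4: L{8*sin(4t)*u(t)} = 32/(s^2+16)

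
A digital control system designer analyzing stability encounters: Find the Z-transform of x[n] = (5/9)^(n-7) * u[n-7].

Time-shifting property: if X(z) = Z{x[n]}, then Z{x[n-d]} = z^(-d) * X(z)
X(z) = z/(z - 5/9) for x[n] = (5/9)^n * u[n]
Z{x[n-7]} = z^(-7) * z/(z - 5/9) = z^(-6)/(z - 5/9)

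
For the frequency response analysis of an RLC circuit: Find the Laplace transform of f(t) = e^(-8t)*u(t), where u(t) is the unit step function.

Standard Laplace transform pair:
e^(-at)*u(t) <-> 1/(s+a)
With a = 8: L{e^(-8t)*u(t)} = 1/(s+8), ROC: Re(s) > -8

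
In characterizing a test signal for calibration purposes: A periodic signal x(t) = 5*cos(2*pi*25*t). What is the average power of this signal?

Average power of A*cos(wt) is A^2/2.
P = 5^2 / 2 = 25/2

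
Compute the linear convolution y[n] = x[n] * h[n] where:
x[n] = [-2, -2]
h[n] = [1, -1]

y[n] = sum_k x[k]*h[n-k]. Output length = len(x) + len(h) - 1 = 2 + 2 - 1 = 3.
y[0] = -2*1 = -2
y[1] = -2*1 + -2*-1 = 0
y[2] = -2*-1 = 2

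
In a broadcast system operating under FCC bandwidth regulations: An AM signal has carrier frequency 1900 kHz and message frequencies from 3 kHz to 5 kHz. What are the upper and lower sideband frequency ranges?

Upper sideband (USB) = fc + [fm_low, fm_high] = 1900 + [3, 5] = [1903, 1905] kHz
Lower sideband (LSB) = fc - [fm_high, fm_low] = 1900 - [5, 3] = [1895, 1897] kHz
Total occupied spectrum: 1895 kHz to 1905 kHz (plus carrier at 1900 kHz)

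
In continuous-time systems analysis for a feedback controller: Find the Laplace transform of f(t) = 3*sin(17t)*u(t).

Standard pair: sin(wt)*u(t) <-> w/(s^2+w^2)
With w = 17: L{3*sin(17t)*u(t)} = 51/(s^2+289)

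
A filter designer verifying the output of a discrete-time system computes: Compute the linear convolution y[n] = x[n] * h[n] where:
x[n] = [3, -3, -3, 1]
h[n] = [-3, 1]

y[n] = sum_k x[k]*h[n-k]. Output length = len(x) + len(h) - 1 = 4 + 2 - 1 = 5.
y[0] = 3*-3 = -9
y[1] = -3*-3 + 3*1 = 12
y[2] = -3*-3 + -3*1 = 6
y[3] = 1*-3 + -3*1 = -6
y[4] = 1*1 = 1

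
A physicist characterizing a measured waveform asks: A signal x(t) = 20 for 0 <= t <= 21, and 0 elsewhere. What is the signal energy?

Energy = integral of |x(t)|^2 dt over the signal duration
= 20^2 * 21 = 400 * 21 = 8400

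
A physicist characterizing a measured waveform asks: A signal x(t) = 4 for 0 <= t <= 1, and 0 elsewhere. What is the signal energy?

Energy = integral of |x(t)|^2 dt over the signal duration
= 4^2 * 1 = 16 * 1 = 16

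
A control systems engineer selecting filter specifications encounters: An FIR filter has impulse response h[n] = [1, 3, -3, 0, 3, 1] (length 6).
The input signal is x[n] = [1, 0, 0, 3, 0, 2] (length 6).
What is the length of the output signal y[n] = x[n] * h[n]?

For linear convolution, the output length is:
len(y) = len(x) + len(h) - 1 = 6 + 6 - 1 = 11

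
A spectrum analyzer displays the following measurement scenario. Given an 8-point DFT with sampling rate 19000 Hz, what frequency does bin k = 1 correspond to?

The frequency of DFT bin k is: f_k = k * f_s / N
f_1 = 1 * 19000 / 8 = 2375 Hz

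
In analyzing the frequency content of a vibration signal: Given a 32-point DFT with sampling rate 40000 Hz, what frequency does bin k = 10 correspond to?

The frequency of DFT bin k is: f_k = k * f_s / N
f_10 = 10 * 40000 / 32 = 12500 Hz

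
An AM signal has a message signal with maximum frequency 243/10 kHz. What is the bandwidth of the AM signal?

In AM (double-sideband), the bandwidth is twice the message frequency.
BW = 2 * f_m = 2 * 243/10 kHz = 243/5 kHz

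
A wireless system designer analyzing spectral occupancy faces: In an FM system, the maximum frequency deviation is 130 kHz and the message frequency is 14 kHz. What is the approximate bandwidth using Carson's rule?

Carson's rule: BW = 2*(delta_f + f_m)
= 2*(130 + 14) kHz = 288 kHz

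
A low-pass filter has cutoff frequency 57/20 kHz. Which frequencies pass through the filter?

A low-pass filter passes all frequencies below the cutoff frequency 57/20 kHz and attenuates higher frequencies.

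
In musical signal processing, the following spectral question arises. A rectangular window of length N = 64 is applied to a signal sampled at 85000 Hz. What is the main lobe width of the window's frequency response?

For a rectangular window of length N,
the main lobe width in frequency is 2*f_s/N.
= 2*85000/64 = 10625/4 Hz
This determines the minimum frequency separation for resolving two sinusoids.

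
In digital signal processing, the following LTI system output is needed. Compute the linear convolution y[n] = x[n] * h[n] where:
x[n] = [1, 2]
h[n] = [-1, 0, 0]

y[n] = sum_k x[k]*h[n-k]. Output length = len(x) + len(h) - 1 = 2 + 3 - 1 = 4.
y[0] = 1*-1 = -1
y[1] = 2*-1 + 1*0 = -2
y[2] = 2*0 + 1*0 = 0
y[3] = 2*0 = 0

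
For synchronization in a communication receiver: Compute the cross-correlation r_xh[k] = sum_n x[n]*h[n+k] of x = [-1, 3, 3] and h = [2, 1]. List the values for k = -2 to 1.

Both sequences indexed from 0 and zero outside their support.
Lags with overlap: k = -2 to 1.
  r_xh[-2] = x[2]*h[0] = 6
  r_xh[-1] = x[1]*h[0] + x[2]*h[1] = 9
  r_xh[0] = x[0]*h[0] + x[1]*h[1] = 1
  r_xh[1] = x[0]*h[1] = -1
r_xh = [6, 9, 1, -1] (for k = -2, ..., 1)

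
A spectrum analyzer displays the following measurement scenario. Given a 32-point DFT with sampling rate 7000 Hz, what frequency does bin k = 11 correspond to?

The frequency of DFT bin k is: f_k = k * f_s / N
f_11 = 11 * 7000 / 32 = 9625/4 Hz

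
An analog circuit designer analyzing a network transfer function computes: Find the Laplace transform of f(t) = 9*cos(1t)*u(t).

Standard pair: cos(wt)*u(t) <-> s/(s^2+w^2)
With w = 1: L{9*cos(1t)*u(t)} = 9s/(s^2+1)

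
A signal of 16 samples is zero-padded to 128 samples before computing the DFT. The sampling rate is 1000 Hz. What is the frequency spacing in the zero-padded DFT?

Original DFT: N = 16, resolution = f_s/N = 1000/16 = 125/2 Hz
Zero-padded DFT: N = 128, resolution = f_s/N = 1000/128 = 125/16 Hz
Zero-padding interpolates the spectrum (finer frequency grid)
but does NOT improve the true spectral resolution (ability to resolve close frequencies).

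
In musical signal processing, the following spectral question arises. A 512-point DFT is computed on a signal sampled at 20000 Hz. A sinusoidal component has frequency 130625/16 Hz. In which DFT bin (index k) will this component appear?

DFT frequency resolution = f_s/N = 20000/512 = 625/16 Hz
Bin index k = f_signal / resolution = 130625/16 / 625/16 = 209
The signal frequency 130625/16 Hz falls in DFT bin k = 209.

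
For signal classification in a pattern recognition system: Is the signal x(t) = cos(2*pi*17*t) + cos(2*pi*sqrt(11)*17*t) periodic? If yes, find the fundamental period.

f1 = 17 Hz, f2 = 17*sqrt(11) Hz
Ratio f2/f1 = sqrt(11), which is irrational.
Since the frequency ratio is irrational, no common period exists.
The signal is not periodic.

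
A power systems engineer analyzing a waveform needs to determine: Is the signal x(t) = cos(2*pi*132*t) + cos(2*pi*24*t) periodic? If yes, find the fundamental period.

f1 = 132 Hz, f2 = 24 Hz
Period T1 = 1/132, T2 = 1/24
Ratio T1/T2 = 24/132, which is rational.
The signal is periodic with fundamental period T = 1/GCD(132,24) = 1/12 s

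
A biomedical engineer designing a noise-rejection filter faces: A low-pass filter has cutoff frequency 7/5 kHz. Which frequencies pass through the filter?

A low-pass filter passes all frequencies below the cutoff frequency 7/5 kHz and attenuates higher frequencies.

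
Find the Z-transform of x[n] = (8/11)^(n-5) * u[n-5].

Time-shifting property: if X(z) = Z{x[n]}, then Z{x[n-d]} = z^(-d) * X(z)
X(z) = z/(z - 8/11) for x[n] = (8/11)^n * u[n]
Z{x[n-5]} = z^(-5) * z/(z - 8/11) = z^(-4)/(z - 8/11)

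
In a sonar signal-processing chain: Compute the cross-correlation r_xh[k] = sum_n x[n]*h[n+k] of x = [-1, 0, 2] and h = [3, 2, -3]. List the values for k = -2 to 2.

Both sequences indexed from 0 and zero outside their support.
Lags with overlap: k = -2 to 2.
  r_xh[-2] = x[2]*h[0] = 6
  r_xh[-1] = x[1]*h[0] + x[2]*h[1] = 4
  r_xh[0] = x[0]*h[0] + x[1]*h[1] + x[2]*h[2] = -9
  r_xh[1] = x[0]*h[1] + x[1]*h[2] = -2
  r_xh[2] = x[0]*h[2] = 3
r_xh = [6, 4, -9, -2, 3] (for k = -2, ..., 2)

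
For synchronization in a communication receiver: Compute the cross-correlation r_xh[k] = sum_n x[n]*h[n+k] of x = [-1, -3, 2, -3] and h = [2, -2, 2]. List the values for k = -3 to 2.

Both sequences indexed from 0 and zero outside their support.
Lags with overlap: k = -3 to 2.
  r_xh[-3] = x[3]*h[0] = -6
  r_xh[-2] = x[2]*h[0] + x[3]*h[1] = 10
  r_xh[-1] = x[1]*h[0] + x[2]*h[1] + x[3]*h[2] = -16
  r_xh[0] = x[0]*h[0] + x[1]*h[1] + x[2]*h[2] = 8
  r_xh[1] = x[0]*h[1] + x[1]*h[2] = -4
  r_xh[2] = x[0]*h[2] = -2
r_xh = [-6, 10, -16, 8, -4, -2] (for k = -3, ..., 2)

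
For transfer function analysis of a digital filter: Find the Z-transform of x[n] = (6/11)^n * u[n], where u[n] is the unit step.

The Z-transform of a^n * u[n] is z/(z-a) for |z| > |a|.
Here a = 6/11, so X(z) = z/(z - (6/11)) = 11z/(11z - 6)
ROC: |z| > 6/11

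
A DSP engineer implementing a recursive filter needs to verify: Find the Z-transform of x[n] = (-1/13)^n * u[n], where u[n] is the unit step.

The Z-transform of a^n * u[n] is z/(z-a) for |z| > |a|.
Here a = -1/13, so X(z) = z/(z - (-1/13)) = 13z/(13z + 1)
ROC: |z| > 1/13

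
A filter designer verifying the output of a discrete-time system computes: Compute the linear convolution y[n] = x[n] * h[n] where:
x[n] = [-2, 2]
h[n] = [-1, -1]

y[n] = sum_k x[k]*h[n-k]. Output length = len(x) + len(h) - 1 = 2 + 2 - 1 = 3.
y[0] = -2*-1 = 2
y[1] = 2*-1 + -2*-1 = 0
y[2] = 2*-1 = -2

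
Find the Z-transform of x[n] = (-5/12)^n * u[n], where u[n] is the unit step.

The Z-transform of a^n * u[n] is z/(z-a) for |z| > |a|.
Here a = -5/12, so X(z) = z/(z - (-5/12)) = 12z/(12z + 5)
ROC: |z| > 5/12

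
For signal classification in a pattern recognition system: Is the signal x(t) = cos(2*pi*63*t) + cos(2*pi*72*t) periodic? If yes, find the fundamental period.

f1 = 63 Hz, f2 = 72 Hz
Period T1 = 1/63, T2 = 1/72
Ratio T1/T2 = 72/63, which is rational.
The signal is periodic with fundamental period T = 1/GCD(63,72) = 1/9 s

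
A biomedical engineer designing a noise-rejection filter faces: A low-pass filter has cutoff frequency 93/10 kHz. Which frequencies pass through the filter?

A low-pass filter passes all frequencies below the cutoff frequency 93/10 kHz and attenuates higher frequencies.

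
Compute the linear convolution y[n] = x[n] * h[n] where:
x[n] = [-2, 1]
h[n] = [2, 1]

y[n] = sum_k x[k]*h[n-k]. Output length = len(x) + len(h) - 1 = 2 + 2 - 1 = 3.
y[0] = -2*2 = -4
y[1] = 1*2 + -2*1 = 0
y[2] = 1*1 = 1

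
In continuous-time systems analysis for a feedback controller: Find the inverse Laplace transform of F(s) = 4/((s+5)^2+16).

Standard pair: w/((s+a)^2+w^2) <-> e^(-at)*sin(wt)*u(t)
With a=5, w=4: f(t) = e^(-5t)*sin(4t)*u(t)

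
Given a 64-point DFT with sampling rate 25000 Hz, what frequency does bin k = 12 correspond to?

The frequency of DFT bin k is: f_k = k * f_s / N
f_12 = 12 * 25000 / 64 = 9375/2 Hz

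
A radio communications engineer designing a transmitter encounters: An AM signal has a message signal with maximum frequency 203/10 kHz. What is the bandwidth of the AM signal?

In AM (double-sideband), the bandwidth is twice the message frequency.
BW = 2 * f_m = 2 * 203/10 kHz = 203/5 kHz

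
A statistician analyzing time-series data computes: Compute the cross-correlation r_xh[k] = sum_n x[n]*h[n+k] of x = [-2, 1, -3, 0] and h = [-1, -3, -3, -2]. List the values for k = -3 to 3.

Both sequences indexed from 0 and zero outside their support.
Lags with overlap: k = -3 to 3.
  r_xh[-3] = x[3]*h[0] = 0
  r_xh[-2] = x[2]*h[0] + x[3]*h[1] = 3
  r_xh[-1] = x[1]*h[0] + x[2]*h[1] + x[3]*h[2] = 8
  r_xh[0] = x[0]*h[0] + x[1]*h[1] + x[2]*h[2] + x[3]*h[3] = 8
  r_xh[1] = x[0]*h[1] + x[1]*h[2] + x[2]*h[3] = 9
  r_xh[2] = x[0]*h[2] + x[1]*h[3] = 4
  r_xh[3] = x[0]*h[3] = 4
r_xh = [0, 3, 8, 8, 9, 4, 4] (for k = -3, ..., 3)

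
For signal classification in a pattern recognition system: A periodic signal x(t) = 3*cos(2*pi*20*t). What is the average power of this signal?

Average power of A*cos(wt) is A^2/2.
P = 3^2 / 2 = 9/2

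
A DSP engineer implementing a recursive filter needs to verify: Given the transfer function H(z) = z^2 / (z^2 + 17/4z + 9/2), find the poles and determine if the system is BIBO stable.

Poles are roots of the denominator: z^2 + 17/4z + 9/2 = 0.
Quadratic formula: z = [-(17/4) +/- sqrt((17/4)^2 - 4*(9/2))] / 2
Discriminant = 289/16 - 18 = 1/16; sqrt = 1/4.
z = (-17/4 +/- 1/4) / 2 => z = -2 or z = -9/4.
|p1| = 9/4, |p2| = 2.
For BIBO stability, all poles must lie inside the unit circle (|p| < 1).
System is UNSTABLE since at least one |p| >= 1.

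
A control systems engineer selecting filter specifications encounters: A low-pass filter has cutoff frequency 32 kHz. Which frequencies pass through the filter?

A low-pass filter passes all frequencies below the cutoff frequency 32 kHz and attenuates higher frequencies.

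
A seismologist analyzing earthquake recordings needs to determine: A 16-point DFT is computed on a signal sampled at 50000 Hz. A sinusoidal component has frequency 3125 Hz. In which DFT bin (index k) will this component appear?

DFT frequency resolution = f_s/N = 50000/16 = 3125 Hz
Bin index k = f_signal / resolution = 3125 / 3125 = 1
The signal frequency 3125 Hz falls in DFT bin k = 1.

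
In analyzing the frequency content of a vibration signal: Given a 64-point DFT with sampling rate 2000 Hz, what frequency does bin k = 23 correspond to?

The frequency of DFT bin k is: f_k = k * f_s / N
f_23 = 23 * 2000 / 64 = 2875/4 Hz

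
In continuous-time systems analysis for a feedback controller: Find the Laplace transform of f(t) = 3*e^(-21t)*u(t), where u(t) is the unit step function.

Standard Laplace transform pair:
e^(-at)*u(t) <-> 1/(s+a)
With a = 21: L{3*e^(-21t)*u(t)} = 3/(s+21), ROC: Re(s) > -21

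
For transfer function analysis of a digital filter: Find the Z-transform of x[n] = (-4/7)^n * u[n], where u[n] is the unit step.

The Z-transform of a^n * u[n] is z/(z-a) for |z| > |a|.
Here a = -4/7, so X(z) = z/(z - (-4/7)) = 7z/(7z + 4)
ROC: |z| > 4/7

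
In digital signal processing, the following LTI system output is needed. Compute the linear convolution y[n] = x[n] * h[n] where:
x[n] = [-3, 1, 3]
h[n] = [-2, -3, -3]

y[n] = sum_k x[k]*h[n-k]. Output length = len(x) + len(h) - 1 = 3 + 3 - 1 = 5.
y[0] = -3*-2 = 6
y[1] = 1*-2 + -3*-3 = 7
y[2] = 3*-2 + 1*-3 + -3*-3 = 0
y[3] = 3*-3 + 1*-3 = -12
y[4] = 3*-3 = -9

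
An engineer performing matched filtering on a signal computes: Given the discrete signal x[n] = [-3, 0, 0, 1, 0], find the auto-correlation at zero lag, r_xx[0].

The auto-correlation at zero lag r_xx[0] equals the signal energy.
r_xx[0] = sum of x[n]^2 = (-3)^2 + 0^2 + 0^2 + 1^2 + 0^2
= 9 + 0 + 0 + 1 + 0 = 10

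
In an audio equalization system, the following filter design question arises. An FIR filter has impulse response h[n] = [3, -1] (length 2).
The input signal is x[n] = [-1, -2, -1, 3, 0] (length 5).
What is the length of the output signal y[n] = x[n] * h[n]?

For linear convolution, the output length is:
len(y) = len(x) + len(h) - 1 = 5 + 2 - 1 = 6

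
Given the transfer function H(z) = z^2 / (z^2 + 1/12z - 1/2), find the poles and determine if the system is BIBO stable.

Poles are roots of the denominator: z^2 + 1/12z - 1/2 = 0.
Quadratic formula: z = [-(1/12) +/- sqrt((1/12)^2 - 4*(-1/2))] / 2
Discriminant = 1/144 + 2 = 289/144; sqrt = 17/12.
z = (-1/12 +/- 17/12) / 2 => z = 2/3 or z = -3/4.
|p1| = 2/3, |p2| = 3/4.
For BIBO stability, all poles must lie inside the unit circle (|p| < 1).
System is STABLE since both |p| < 1.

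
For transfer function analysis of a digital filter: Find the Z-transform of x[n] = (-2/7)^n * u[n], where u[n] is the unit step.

The Z-transform of a^n * u[n] is z/(z-a) for |z| > |a|.
Here a = -2/7, so X(z) = z/(z - (-2/7)) = 7z/(7z + 2)
ROC: |z| > 2/7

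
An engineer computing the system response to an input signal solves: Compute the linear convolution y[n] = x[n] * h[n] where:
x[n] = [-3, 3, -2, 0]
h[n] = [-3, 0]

y[n] = sum_k x[k]*h[n-k]. Output length = len(x) + len(h) - 1 = 4 + 2 - 1 = 5.
y[0] = -3*-3 = 9
y[1] = 3*-3 + -3*0 = -9
y[2] = -2*-3 + 3*0 = 6
y[3] = 0*-3 + -2*0 = 0
y[4] = 0*0 = 0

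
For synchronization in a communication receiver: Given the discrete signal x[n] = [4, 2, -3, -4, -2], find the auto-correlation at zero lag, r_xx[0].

The auto-correlation at zero lag r_xx[0] equals the signal energy.
r_xx[0] = sum of x[n]^2 = 4^2 + 2^2 + (-3)^2 + (-4)^2 + (-2)^2
= 16 + 4 + 9 + 16 + 4 = 49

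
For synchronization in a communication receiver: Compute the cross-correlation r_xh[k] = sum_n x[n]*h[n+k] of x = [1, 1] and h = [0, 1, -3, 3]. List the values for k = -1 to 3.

Both sequences indexed from 0 and zero outside their support.
Lags with overlap: k = -1 to 3.
  r_xh[-1] = x[1]*h[0] = 0
  r_xh[0] = x[0]*h[0] + x[1]*h[1] = 1
  r_xh[1] = x[0]*h[1] + x[1]*h[2] = -2
  r_xh[2] = x[0]*h[2] + x[1]*h[3] = 0
  r_xh[3] = x[0]*h[3] = 3
r_xh = [0, 1, -2, 0, 3] (for k = -1, ..., 3)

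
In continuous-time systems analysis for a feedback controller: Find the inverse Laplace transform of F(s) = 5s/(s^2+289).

Standard pair: s/(s^2+w^2) <-> cos(wt)*u(t)
With k=5, w=17: f(t) = 5*cos(17t)*u(t)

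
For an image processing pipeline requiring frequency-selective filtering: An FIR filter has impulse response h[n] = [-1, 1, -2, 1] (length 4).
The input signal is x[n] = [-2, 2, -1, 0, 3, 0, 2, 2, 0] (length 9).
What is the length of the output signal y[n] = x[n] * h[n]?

For linear convolution, the output length is:
len(y) = len(x) + len(h) - 1 = 9 + 4 - 1 = 12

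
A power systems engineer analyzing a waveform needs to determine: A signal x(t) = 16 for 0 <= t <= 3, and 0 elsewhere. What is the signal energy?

Energy = integral of |x(t)|^2 dt over the signal duration
= 16^2 * 3 = 256 * 3 = 768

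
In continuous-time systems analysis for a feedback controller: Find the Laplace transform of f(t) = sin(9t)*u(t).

Standard pair: sin(wt)*u(t) <-> w/(s^2+w^2)
With w = 9: L{sin(9t)*u(t)} = 9/(s^2+81)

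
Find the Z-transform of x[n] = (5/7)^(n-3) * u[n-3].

Time-shifting property: if X(z) = Z{x[n]}, then Z{x[n-d]} = z^(-d) * X(z)
X(z) = z/(z - 5/7) for x[n] = (5/7)^n * u[n]
Z{x[n-3]} = z^(-3) * z/(z - 5/7) = z^(-2)/(z - 5/7)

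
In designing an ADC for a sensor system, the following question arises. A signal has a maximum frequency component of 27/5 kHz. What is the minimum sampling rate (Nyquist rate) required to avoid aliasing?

By the Nyquist-Shannon sampling theorem,
the minimum sampling rate (Nyquist rate) must be at least 2 * f_max.
Nyquist rate = 2 * 27/5 kHz = 54/5 kHz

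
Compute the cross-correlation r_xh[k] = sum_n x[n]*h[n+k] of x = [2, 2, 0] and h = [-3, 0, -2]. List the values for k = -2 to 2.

Both sequences indexed from 0 and zero outside their support.
Lags with overlap: k = -2 to 2.
  r_xh[-2] = x[2]*h[0] = 0
  r_xh[-1] = x[1]*h[0] + x[2]*h[1] = -6
  r_xh[0] = x[0]*h[0] + x[1]*h[1] + x[2]*h[2] = -6
  r_xh[1] = x[0]*h[1] + x[1]*h[2] = -4
  r_xh[2] = x[0]*h[2] = -4
r_xh = [0, -6, -6, -4, -4] (for k = -2, ..., 2)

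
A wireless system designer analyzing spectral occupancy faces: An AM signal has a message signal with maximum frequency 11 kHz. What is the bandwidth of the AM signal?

In AM (double-sideband), the bandwidth is twice the message frequency.
BW = 2 * f_m = 2 * 11 kHz = 22 kHz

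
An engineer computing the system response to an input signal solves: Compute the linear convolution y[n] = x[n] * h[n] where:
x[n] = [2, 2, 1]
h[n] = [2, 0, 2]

y[n] = sum_k x[k]*h[n-k]. Output length = len(x) + len(h) - 1 = 3 + 3 - 1 = 5.
y[0] = 2*2 = 4
y[1] = 2*2 + 2*0 = 4
y[2] = 1*2 + 2*0 + 2*2 = 6
y[3] = 1*0 + 2*2 = 4
y[4] = 1*2 = 2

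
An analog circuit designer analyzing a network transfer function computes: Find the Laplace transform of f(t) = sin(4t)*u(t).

Standard pair: sin(wt)*u(t) <-> w/(s^2+w^2)
With w = 4: L{sin(4t)*u(t)} = 4/(s^2+16)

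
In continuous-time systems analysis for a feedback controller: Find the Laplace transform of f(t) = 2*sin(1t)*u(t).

Standard pair: sin(wt)*u(t) <-> w/(s^2+w^2)
With w = 1: L{2*sin(1t)*u(t)} = 2/(s^2+1)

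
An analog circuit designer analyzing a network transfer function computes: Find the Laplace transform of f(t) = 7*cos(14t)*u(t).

Standard pair: cos(wt)*u(t) <-> s/(s^2+w^2)
With w = 14: L{7*cos(14t)*u(t)} = 7s/(s^2+196)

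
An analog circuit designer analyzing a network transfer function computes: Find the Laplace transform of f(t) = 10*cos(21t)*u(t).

Standard pair: cos(wt)*u(t) <-> s/(s^2+w^2)
With w = 21: L{10*cos(21t)*u(t)} = 10s/(s^2+441)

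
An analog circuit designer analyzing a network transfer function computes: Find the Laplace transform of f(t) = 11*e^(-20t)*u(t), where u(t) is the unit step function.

Standard Laplace transform pair:
e^(-at)*u(t) <-> 1/(s+a)
With a = 20: L{11*e^(-20t)*u(t)} = 11/(s+20), ROC: Re(s) > -20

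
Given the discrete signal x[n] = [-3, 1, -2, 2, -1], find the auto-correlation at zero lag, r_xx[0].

The auto-correlation at zero lag r_xx[0] equals the signal energy.
r_xx[0] = sum of x[n]^2 = (-3)^2 + 1^2 + (-2)^2 + 2^2 + (-1)^2
= 9 + 1 + 4 + 4 + 1 = 19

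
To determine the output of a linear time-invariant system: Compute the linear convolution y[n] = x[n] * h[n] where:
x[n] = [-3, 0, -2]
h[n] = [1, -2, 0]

y[n] = sum_k x[k]*h[n-k]. Output length = len(x) + len(h) - 1 = 3 + 3 - 1 = 5.
y[0] = -3*1 = -3
y[1] = 0*1 + -3*-2 = 6
y[2] = -2*1 + 0*-2 + -3*0 = -2
y[3] = -2*-2 + 0*0 = 4
y[4] = -2*0 = 0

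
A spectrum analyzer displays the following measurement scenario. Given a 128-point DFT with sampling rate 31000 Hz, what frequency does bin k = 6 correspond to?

The frequency of DFT bin k is: f_k = k * f_s / N
f_6 = 6 * 31000 / 128 = 11625/8 Hz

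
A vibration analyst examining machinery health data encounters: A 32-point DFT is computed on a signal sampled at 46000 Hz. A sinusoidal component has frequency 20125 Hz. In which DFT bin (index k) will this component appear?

DFT frequency resolution = f_s/N = 46000/32 = 2875/2 Hz
Bin index k = f_signal / resolution = 20125 / 2875/2 = 14
The signal frequency 20125 Hz falls in DFT bin k = 14.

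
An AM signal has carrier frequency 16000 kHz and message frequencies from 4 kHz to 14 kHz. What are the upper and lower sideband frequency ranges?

Upper sideband (USB) = fc + [fm_low, fm_high] = 16000 + [4, 14] = [16004, 16014] kHz
Lower sideband (LSB) = fc - [fm_high, fm_low] = 16000 - [14, 4] = [15986, 15996] kHz
Total occupied spectrum: 15986 kHz to 16014 kHz (plus carrier at 16000 kHz)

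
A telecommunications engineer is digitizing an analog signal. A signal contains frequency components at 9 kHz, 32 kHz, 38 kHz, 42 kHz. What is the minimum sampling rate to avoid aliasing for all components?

The highest frequency component is f_max = 42 kHz.
Nyquist rate = 2 * f_max = 2 * 42 kHz = 84 kHz.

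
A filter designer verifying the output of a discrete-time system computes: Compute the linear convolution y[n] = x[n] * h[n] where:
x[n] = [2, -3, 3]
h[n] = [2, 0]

y[n] = sum_k x[k]*h[n-k]. Output length = len(x) + len(h) - 1 = 3 + 2 - 1 = 4.
y[0] = 2*2 = 4
y[1] = -3*2 + 2*0 = -6
y[2] = 3*2 + -3*0 = 6
y[3] = 3*0 = 0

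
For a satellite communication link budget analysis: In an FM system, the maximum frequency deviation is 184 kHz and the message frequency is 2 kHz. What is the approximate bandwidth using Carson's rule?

Carson's rule: BW = 2*(delta_f + f_m)
= 2*(184 + 2) kHz = 372 kHz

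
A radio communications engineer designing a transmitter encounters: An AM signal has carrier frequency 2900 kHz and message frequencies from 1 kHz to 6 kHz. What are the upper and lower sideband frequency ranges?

Upper sideband (USB) = fc + [fm_low, fm_high] = 2900 + [1, 6] = [2901, 2906] kHz
Lower sideband (LSB) = fc - [fm_high, fm_low] = 2900 - [6, 1] = [2894, 2899] kHz
Total occupied spectrum: 2894 kHz to 2906 kHz (plus carrier at 2900 kHz)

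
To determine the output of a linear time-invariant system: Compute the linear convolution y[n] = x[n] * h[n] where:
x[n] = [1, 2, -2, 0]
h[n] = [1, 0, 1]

y[n] = sum_k x[k]*h[n-k]. Output length = len(x) + len(h) - 1 = 4 + 3 - 1 = 6.
y[0] = 1*1 = 1
y[1] = 2*1 + 1*0 = 2
y[2] = -2*1 + 2*0 + 1*1 = -1
y[3] = 0*1 + -2*0 + 2*1 = 2
y[4] = 0*0 + -2*1 = -2
y[5] = 0*1 = 0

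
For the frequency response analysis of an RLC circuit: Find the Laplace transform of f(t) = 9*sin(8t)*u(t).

Standard pair: sin(wt)*u(t) <-> w/(s^2+w^2)
With w = 8: L{9*sin(8t)*u(t)} = 72/(s^2+64)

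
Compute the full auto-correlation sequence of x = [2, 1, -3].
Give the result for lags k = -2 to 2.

r_xx[k] = sum_m x[m]*x[m+k], indexed from 0, for k = -2 to 2:
  r_xx[-2] = x[2]*x[0] = -6
  r_xx[-1] = x[1]*x[0] + x[2]*x[1] = -1
  r_xx[0] = x[0]*x[0] + x[1]*x[1] + x[2]*x[2] = 14
  r_xx[1] = x[0]*x[1] + x[1]*x[2] = -1
  r_xx[2] = x[0]*x[2] = -6
r_xx = [-6, -1, 14, -1, -6]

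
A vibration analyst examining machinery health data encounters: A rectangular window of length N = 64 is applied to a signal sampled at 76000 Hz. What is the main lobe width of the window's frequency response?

For a rectangular window of length N,
the main lobe width in frequency is 2*f_s/N.
= 2*76000/64 = 2375 Hz
This determines the minimum frequency separation for resolving two sinusoids.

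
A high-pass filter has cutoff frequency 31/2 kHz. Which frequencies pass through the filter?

A high-pass filter passes all frequencies above the cutoff frequency 31/2 kHz and attenuates lower frequencies.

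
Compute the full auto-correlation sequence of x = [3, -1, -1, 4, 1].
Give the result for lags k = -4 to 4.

r_xx[k] = sum_m x[m]*x[m+k], indexed from 0, for k = -4 to 4:
  r_xx[-4] = x[4]*x[0] = 3
  r_xx[-3] = x[3]*x[0] + x[4]*x[1] = 11
  r_xx[-2] = x[2]*x[0] + x[3]*x[1] + x[4]*x[2] = -8
  r_xx[-1] = x[1]*x[0] + x[2]*x[1] + x[3]*x[2] + x[4]*x[3] = -2
  r_xx[0] = x[0]*x[0] + x[1]*x[1] + x[2]*x[2] + x[3]*x[3] + x[4]*x[4] = 28
  r_xx[1] = x[0]*x[1] + x[1]*x[2] + x[2]*x[3] + x[3]*x[4] = -2
  r_xx[2] = x[0]*x[2] + x[1]*x[3] + x[2]*x[4] = -8
  r_xx[3] = x[0]*x[3] + x[1]*x[4] = 11
  r_xx[4] = x[0]*x[4] = 3
r_xx = [3, 11, -8, -2, 28, -2, -8, 11, 3]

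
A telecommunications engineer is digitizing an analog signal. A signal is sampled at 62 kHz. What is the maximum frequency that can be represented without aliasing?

The maximum frequency that can be represented without aliasing
is the Nyquist frequency: f_max = f_s / 2 = 62 kHz / 2 = 31 kHz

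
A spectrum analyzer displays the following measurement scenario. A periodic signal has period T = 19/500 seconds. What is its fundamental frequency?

The fundamental frequency is the reciprocal of the period.
f = 1/T = 1/(19/500) = 500/19 Hz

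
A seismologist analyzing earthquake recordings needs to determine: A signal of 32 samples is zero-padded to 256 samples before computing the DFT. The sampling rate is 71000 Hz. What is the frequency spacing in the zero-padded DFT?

Original DFT: N = 32, resolution = f_s/N = 71000/32 = 8875/4 Hz
Zero-padded DFT: N = 256, resolution = f_s/N = 71000/256 = 8875/32 Hz
Zero-padding interpolates the spectrum (finer frequency grid)
but does NOT improve the true spectral resolution (ability to resolve close frequencies).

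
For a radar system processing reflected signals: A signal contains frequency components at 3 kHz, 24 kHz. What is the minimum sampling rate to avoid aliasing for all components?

The highest frequency component is f_max = 24 kHz.
Nyquist rate = 2 * f_max = 2 * 24 kHz = 48 kHz.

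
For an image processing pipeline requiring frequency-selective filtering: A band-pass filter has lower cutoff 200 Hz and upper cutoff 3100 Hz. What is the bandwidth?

Bandwidth = f_high - f_low
= 3100 Hz - 200 Hz = 2900 Hz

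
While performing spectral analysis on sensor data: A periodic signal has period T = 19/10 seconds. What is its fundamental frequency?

The fundamental frequency is the reciprocal of the period.
f = 1/T = 1/(19/10) = 10/19 Hz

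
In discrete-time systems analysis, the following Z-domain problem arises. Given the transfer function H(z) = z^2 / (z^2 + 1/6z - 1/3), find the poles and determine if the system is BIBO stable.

Poles are roots of the denominator: z^2 + 1/6z - 1/3 = 0.
Quadratic formula: z = [-(1/6) +/- sqrt((1/6)^2 - 4*(-1/3))] / 2
Discriminant = 1/36 + 4/3 = 49/36; sqrt = 7/6.
z = (-1/6 +/- 7/6) / 2 => z = 1/2 or z = -2/3.
|p1| = 2/3, |p2| = 1/2.
For BIBO stability, all poles must lie inside the unit circle (|p| < 1).
System is STABLE since both |p| < 1.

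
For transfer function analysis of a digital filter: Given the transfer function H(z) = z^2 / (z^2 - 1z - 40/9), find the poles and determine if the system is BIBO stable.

Poles are roots of the denominator: z^2 - 1z - 40/9 = 0.
Quadratic formula: z = [-(-1) +/- sqrt((-1)^2 - 4*(-40/9))] / 2
Discriminant = 1 + 160/9 = 169/9; sqrt = 13/3.
z = (1 +/- 13/3) / 2 => z = 8/3 or z = -5/3.
|p1| = 8/3, |p2| = 5/3.
For BIBO stability, all poles must lie inside the unit circle (|p| < 1).
System is UNSTABLE since at least one |p| >= 1.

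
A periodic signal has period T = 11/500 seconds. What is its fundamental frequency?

The fundamental frequency is the reciprocal of the period.
f = 1/T = 1/(11/500) = 500/11 Hz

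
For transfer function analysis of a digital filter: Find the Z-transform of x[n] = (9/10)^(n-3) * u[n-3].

Time-shifting property: if X(z) = Z{x[n]}, then Z{x[n-d]} = z^(-d) * X(z)
X(z) = z/(z - 9/10) for x[n] = (9/10)^n * u[n]
Z{x[n-3]} = z^(-3) * z/(z - 9/10) = z^(-2)/(z - 9/10)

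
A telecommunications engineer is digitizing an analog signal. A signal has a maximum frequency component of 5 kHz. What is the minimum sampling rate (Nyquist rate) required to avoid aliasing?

By the Nyquist-Shannon sampling theorem,
the minimum sampling rate (Nyquist rate) must be at least 2 * f_max.
Nyquist rate = 2 * 5 kHz = 10 kHz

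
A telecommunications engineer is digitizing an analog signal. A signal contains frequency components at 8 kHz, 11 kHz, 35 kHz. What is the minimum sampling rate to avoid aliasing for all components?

The highest frequency component is f_max = 35 kHz.
Nyquist rate = 2 * f_max = 2 * 35 kHz = 70 kHz.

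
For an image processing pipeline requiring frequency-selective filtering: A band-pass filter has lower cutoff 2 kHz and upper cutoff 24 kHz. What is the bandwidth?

Bandwidth = f_high - f_low
= 24 kHz - 2 kHz = 22 kHz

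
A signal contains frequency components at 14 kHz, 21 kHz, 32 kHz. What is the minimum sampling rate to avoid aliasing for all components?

The highest frequency component is f_max = 32 kHz.
Nyquist rate = 2 * f_max = 2 * 32 kHz = 64 kHz.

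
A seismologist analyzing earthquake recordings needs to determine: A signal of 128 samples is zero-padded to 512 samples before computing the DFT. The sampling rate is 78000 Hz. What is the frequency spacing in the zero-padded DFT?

Original DFT: N = 128, resolution = f_s/N = 78000/128 = 4875/8 Hz
Zero-padded DFT: N = 512, resolution = f_s/N = 78000/512 = 4875/32 Hz
Zero-padding interpolates the spectrum (finer frequency grid)
but does NOT improve the true spectral resolution (ability to resolve close frequencies).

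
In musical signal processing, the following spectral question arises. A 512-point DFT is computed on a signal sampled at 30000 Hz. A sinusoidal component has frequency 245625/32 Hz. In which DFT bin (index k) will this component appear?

DFT frequency resolution = f_s/N = 30000/512 = 1875/32 Hz
Bin index k = f_signal / resolution = 245625/32 / 1875/32 = 131
The signal frequency 245625/32 Hz falls in DFT bin k = 131.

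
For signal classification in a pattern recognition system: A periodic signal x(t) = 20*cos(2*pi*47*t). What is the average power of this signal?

Average power of A*cos(wt) is A^2/2.
P = 20^2 / 2 = 400/2 = 200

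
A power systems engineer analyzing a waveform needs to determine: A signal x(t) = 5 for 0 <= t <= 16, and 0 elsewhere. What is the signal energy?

Energy = integral of |x(t)|^2 dt over the signal duration
= 5^2 * 16 = 25 * 16 = 400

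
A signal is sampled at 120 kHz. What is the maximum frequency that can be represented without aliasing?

The maximum frequency that can be represented without aliasing
is the Nyquist frequency: f_max = f_s / 2 = 120 kHz / 2 = 60 kHz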